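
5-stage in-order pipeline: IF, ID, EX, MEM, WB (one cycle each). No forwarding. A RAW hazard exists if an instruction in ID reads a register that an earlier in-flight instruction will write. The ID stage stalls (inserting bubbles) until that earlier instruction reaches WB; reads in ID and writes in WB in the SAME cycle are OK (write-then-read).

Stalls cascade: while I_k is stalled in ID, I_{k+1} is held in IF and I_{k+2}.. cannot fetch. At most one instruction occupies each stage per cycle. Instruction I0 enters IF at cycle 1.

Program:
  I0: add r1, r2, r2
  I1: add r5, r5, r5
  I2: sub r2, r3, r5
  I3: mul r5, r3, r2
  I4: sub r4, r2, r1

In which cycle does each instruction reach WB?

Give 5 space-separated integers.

Answer: 5 6 9 12 13

Derivation:
I0 add r1 <- r2,r2: IF@1 ID@2 stall=0 (-) EX@3 MEM@4 WB@5
I1 add r5 <- r5,r5: IF@2 ID@3 stall=0 (-) EX@4 MEM@5 WB@6
I2 sub r2 <- r3,r5: IF@3 ID@4 stall=2 (RAW on I1.r5 (WB@6)) EX@7 MEM@8 WB@9
I3 mul r5 <- r3,r2: IF@4 ID@7 stall=2 (RAW on I2.r2 (WB@9)) EX@10 MEM@11 WB@12
I4 sub r4 <- r2,r1: IF@7 ID@10 stall=0 (-) EX@11 MEM@12 WB@13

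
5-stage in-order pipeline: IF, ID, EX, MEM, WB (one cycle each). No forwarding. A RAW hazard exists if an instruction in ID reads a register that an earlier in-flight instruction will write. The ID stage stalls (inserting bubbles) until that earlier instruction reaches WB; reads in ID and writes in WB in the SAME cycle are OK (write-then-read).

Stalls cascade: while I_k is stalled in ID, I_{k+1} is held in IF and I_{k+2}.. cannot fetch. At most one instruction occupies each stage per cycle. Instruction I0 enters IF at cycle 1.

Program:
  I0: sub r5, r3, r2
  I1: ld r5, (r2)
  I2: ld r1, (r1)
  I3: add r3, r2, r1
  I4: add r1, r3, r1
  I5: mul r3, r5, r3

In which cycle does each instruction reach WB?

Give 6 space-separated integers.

Answer: 5 6 7 10 13 14

Derivation:
I0 sub r5 <- r3,r2: IF@1 ID@2 stall=0 (-) EX@3 MEM@4 WB@5
I1 ld r5 <- r2: IF@2 ID@3 stall=0 (-) EX@4 MEM@5 WB@6
I2 ld r1 <- r1: IF@3 ID@4 stall=0 (-) EX@5 MEM@6 WB@7
I3 add r3 <- r2,r1: IF@4 ID@5 stall=2 (RAW on I2.r1 (WB@7)) EX@8 MEM@9 WB@10
I4 add r1 <- r3,r1: IF@5 ID@8 stall=2 (RAW on I3.r3 (WB@10)) EX@11 MEM@12 WB@13
I5 mul r3 <- r5,r3: IF@8 ID@11 stall=0 (-) EX@12 MEM@13 WB@14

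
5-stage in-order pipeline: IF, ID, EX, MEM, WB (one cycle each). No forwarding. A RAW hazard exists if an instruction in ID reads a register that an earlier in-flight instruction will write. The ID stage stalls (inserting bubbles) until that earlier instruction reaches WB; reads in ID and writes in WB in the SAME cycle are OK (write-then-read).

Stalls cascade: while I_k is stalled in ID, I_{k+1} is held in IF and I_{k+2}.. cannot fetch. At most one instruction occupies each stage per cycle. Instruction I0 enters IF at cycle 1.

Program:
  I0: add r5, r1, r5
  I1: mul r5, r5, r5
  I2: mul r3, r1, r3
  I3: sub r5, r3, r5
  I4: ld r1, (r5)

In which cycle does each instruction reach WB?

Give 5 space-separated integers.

Answer: 5 8 9 12 15

Derivation:
I0 add r5 <- r1,r5: IF@1 ID@2 stall=0 (-) EX@3 MEM@4 WB@5
I1 mul r5 <- r5,r5: IF@2 ID@3 stall=2 (RAW on I0.r5 (WB@5)) EX@6 MEM@7 WB@8
I2 mul r3 <- r1,r3: IF@3 ID@6 stall=0 (-) EX@7 MEM@8 WB@9
I3 sub r5 <- r3,r5: IF@6 ID@7 stall=2 (RAW on I2.r3 (WB@9)) EX@10 MEM@11 WB@12
I4 ld r1 <- r5: IF@7 ID@10 stall=2 (RAW on I3.r5 (WB@12)) EX@13 MEM@14 WB@15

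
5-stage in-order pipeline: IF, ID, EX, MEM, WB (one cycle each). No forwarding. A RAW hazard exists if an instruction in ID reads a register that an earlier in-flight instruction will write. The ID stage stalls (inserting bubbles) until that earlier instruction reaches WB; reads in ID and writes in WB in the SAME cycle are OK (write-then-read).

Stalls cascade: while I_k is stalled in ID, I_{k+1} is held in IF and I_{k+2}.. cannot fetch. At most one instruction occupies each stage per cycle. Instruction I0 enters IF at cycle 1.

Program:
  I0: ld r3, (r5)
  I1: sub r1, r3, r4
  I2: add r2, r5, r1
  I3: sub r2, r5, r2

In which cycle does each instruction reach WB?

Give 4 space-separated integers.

I0 ld r3 <- r5: IF@1 ID@2 stall=0 (-) EX@3 MEM@4 WB@5
I1 sub r1 <- r3,r4: IF@2 ID@3 stall=2 (RAW on I0.r3 (WB@5)) EX@6 MEM@7 WB@8
I2 add r2 <- r5,r1: IF@3 ID@6 stall=2 (RAW on I1.r1 (WB@8)) EX@9 MEM@10 WB@11
I3 sub r2 <- r5,r2: IF@6 ID@9 stall=2 (RAW on I2.r2 (WB@11)) EX@12 MEM@13 WB@14

Answer: 5 8 11 14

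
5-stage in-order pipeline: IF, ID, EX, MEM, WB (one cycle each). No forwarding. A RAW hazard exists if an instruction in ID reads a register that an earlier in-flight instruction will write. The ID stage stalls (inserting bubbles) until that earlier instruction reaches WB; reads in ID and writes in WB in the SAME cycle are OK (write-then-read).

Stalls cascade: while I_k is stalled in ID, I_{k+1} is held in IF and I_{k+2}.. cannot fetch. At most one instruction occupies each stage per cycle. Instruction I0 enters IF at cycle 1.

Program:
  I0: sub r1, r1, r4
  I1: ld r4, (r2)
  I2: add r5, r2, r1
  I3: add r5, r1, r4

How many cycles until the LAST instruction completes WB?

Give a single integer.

I0 sub r1 <- r1,r4: IF@1 ID@2 stall=0 (-) EX@3 MEM@4 WB@5
I1 ld r4 <- r2: IF@2 ID@3 stall=0 (-) EX@4 MEM@5 WB@6
I2 add r5 <- r2,r1: IF@3 ID@4 stall=1 (RAW on I0.r1 (WB@5)) EX@6 MEM@7 WB@8
I3 add r5 <- r1,r4: IF@4 ID@6 stall=0 (-) EX@7 MEM@8 WB@9

Answer: 9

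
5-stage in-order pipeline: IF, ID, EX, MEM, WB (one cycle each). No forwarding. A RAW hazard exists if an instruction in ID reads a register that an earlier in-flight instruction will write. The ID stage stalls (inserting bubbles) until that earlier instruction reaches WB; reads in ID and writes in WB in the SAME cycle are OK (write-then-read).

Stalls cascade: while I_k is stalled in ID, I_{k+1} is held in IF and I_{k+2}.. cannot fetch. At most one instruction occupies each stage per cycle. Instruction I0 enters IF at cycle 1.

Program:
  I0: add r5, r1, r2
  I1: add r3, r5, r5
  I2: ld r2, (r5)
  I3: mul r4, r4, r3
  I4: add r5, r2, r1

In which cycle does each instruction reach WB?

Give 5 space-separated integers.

I0 add r5 <- r1,r2: IF@1 ID@2 stall=0 (-) EX@3 MEM@4 WB@5
I1 add r3 <- r5,r5: IF@2 ID@3 stall=2 (RAW on I0.r5 (WB@5)) EX@6 MEM@7 WB@8
I2 ld r2 <- r5: IF@3 ID@6 stall=0 (-) EX@7 MEM@8 WB@9
I3 mul r4 <- r4,r3: IF@6 ID@7 stall=1 (RAW on I1.r3 (WB@8)) EX@9 MEM@10 WB@11
I4 add r5 <- r2,r1: IF@7 ID@9 stall=0 (-) EX@10 MEM@11 WB@12

Answer: 5 8 9 11 12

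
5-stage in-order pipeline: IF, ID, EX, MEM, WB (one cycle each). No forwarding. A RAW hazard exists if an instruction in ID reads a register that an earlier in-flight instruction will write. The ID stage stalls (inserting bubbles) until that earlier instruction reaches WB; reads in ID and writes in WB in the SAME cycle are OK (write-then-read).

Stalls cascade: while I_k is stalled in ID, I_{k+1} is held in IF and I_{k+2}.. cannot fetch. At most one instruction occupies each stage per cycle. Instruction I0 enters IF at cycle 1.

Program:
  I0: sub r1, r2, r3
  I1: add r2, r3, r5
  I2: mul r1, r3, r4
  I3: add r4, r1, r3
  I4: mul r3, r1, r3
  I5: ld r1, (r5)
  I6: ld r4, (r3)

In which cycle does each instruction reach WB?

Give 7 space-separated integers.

Answer: 5 6 7 10 11 12 14

Derivation:
I0 sub r1 <- r2,r3: IF@1 ID@2 stall=0 (-) EX@3 MEM@4 WB@5
I1 add r2 <- r3,r5: IF@2 ID@3 stall=0 (-) EX@4 MEM@5 WB@6
I2 mul r1 <- r3,r4: IF@3 ID@4 stall=0 (-) EX@5 MEM@6 WB@7
I3 add r4 <- r1,r3: IF@4 ID@5 stall=2 (RAW on I2.r1 (WB@7)) EX@8 MEM@9 WB@10
I4 mul r3 <- r1,r3: IF@5 ID@8 stall=0 (-) EX@9 MEM@10 WB@11
I5 ld r1 <- r5: IF@8 ID@9 stall=0 (-) EX@10 MEM@11 WB@12
I6 ld r4 <- r3: IF@9 ID@10 stall=1 (RAW on I4.r3 (WB@11)) EX@12 MEM@13 WB@14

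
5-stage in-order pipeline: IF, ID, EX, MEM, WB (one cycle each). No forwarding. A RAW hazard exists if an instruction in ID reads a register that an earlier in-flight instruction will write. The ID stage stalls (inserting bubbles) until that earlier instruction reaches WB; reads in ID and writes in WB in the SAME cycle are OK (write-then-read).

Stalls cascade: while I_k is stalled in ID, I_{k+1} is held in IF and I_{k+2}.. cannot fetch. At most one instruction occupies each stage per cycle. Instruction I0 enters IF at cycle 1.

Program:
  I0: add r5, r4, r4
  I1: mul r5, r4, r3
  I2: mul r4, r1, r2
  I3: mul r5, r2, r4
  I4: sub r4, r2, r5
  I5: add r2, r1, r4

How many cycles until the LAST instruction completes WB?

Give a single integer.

I0 add r5 <- r4,r4: IF@1 ID@2 stall=0 (-) EX@3 MEM@4 WB@5
I1 mul r5 <- r4,r3: IF@2 ID@3 stall=0 (-) EX@4 MEM@5 WB@6
I2 mul r4 <- r1,r2: IF@3 ID@4 stall=0 (-) EX@5 MEM@6 WB@7
I3 mul r5 <- r2,r4: IF@4 ID@5 stall=2 (RAW on I2.r4 (WB@7)) EX@8 MEM@9 WB@10
I4 sub r4 <- r2,r5: IF@5 ID@8 stall=2 (RAW on I3.r5 (WB@10)) EX@11 MEM@12 WB@13
I5 add r2 <- r1,r4: IF@8 ID@11 stall=2 (RAW on I4.r4 (WB@13)) EX@14 MEM@15 WB@16

Answer: 16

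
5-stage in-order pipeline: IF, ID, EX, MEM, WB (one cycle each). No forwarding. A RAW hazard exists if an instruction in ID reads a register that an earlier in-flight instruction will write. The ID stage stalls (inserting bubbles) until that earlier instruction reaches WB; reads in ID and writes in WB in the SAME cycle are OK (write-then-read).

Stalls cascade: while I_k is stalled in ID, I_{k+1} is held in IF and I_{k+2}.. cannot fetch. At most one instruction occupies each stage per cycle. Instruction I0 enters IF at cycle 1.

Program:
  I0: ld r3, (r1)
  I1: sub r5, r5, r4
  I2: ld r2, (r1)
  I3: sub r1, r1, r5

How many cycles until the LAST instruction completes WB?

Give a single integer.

I0 ld r3 <- r1: IF@1 ID@2 stall=0 (-) EX@3 MEM@4 WB@5
I1 sub r5 <- r5,r4: IF@2 ID@3 stall=0 (-) EX@4 MEM@5 WB@6
I2 ld r2 <- r1: IF@3 ID@4 stall=0 (-) EX@5 MEM@6 WB@7
I3 sub r1 <- r1,r5: IF@4 ID@5 stall=1 (RAW on I1.r5 (WB@6)) EX@7 MEM@8 WB@9

Answer: 9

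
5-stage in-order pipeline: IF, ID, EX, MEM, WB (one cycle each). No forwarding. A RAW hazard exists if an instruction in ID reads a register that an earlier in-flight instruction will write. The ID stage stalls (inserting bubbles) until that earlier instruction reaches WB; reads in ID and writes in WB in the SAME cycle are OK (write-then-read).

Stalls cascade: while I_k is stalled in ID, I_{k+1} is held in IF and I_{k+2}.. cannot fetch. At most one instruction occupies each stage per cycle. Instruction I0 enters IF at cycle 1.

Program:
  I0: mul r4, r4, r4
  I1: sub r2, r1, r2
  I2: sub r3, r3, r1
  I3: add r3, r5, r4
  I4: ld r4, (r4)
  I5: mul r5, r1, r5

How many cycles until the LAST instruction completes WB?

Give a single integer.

I0 mul r4 <- r4,r4: IF@1 ID@2 stall=0 (-) EX@3 MEM@4 WB@5
I1 sub r2 <- r1,r2: IF@2 ID@3 stall=0 (-) EX@4 MEM@5 WB@6
I2 sub r3 <- r3,r1: IF@3 ID@4 stall=0 (-) EX@5 MEM@6 WB@7
I3 add r3 <- r5,r4: IF@4 ID@5 stall=0 (-) EX@6 MEM@7 WB@8
I4 ld r4 <- r4: IF@5 ID@6 stall=0 (-) EX@7 MEM@8 WB@9
I5 mul r5 <- r1,r5: IF@6 ID@7 stall=0 (-) EX@8 MEM@9 WB@10

Answer: 10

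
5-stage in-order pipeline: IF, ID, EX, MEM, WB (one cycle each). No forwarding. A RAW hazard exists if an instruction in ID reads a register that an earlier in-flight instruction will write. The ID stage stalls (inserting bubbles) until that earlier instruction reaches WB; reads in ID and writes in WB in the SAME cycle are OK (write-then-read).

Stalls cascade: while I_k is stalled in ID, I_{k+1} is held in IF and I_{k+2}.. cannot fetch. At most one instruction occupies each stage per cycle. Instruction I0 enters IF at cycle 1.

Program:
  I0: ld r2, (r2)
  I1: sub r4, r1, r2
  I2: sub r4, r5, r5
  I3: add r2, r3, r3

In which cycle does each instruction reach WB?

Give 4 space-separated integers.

Answer: 5 8 9 10

Derivation:
I0 ld r2 <- r2: IF@1 ID@2 stall=0 (-) EX@3 MEM@4 WB@5
I1 sub r4 <- r1,r2: IF@2 ID@3 stall=2 (RAW on I0.r2 (WB@5)) EX@6 MEM@7 WB@8
I2 sub r4 <- r5,r5: IF@3 ID@6 stall=0 (-) EX@7 MEM@8 WB@9
I3 add r2 <- r3,r3: IF@6 ID@7 stall=0 (-) EX@8 MEM@9 WB@10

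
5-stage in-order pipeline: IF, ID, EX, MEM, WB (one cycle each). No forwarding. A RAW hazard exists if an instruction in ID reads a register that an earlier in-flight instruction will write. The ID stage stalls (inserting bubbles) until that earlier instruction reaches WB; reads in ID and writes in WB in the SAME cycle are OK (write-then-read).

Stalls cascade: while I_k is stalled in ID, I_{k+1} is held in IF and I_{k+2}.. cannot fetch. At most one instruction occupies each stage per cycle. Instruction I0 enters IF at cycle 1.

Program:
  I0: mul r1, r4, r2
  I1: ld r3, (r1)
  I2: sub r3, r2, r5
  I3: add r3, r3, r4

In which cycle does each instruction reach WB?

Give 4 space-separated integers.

Answer: 5 8 9 12

Derivation:
I0 mul r1 <- r4,r2: IF@1 ID@2 stall=0 (-) EX@3 MEM@4 WB@5
I1 ld r3 <- r1: IF@2 ID@3 stall=2 (RAW on I0.r1 (WB@5)) EX@6 MEM@7 WB@8
I2 sub r3 <- r2,r5: IF@3 ID@6 stall=0 (-) EX@7 MEM@8 WB@9
I3 add r3 <- r3,r4: IF@6 ID@7 stall=2 (RAW on I2.r3 (WB@9)) EX@10 MEM@11 WB@12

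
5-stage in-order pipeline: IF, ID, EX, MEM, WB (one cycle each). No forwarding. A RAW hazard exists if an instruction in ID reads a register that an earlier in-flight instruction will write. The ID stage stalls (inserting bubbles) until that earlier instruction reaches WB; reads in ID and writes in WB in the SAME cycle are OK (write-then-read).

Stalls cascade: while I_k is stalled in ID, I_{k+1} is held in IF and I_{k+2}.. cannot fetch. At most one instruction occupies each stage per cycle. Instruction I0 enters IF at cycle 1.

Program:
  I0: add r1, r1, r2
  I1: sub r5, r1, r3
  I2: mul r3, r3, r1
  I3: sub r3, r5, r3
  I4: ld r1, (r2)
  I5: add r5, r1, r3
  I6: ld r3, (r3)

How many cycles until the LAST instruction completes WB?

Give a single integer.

I0 add r1 <- r1,r2: IF@1 ID@2 stall=0 (-) EX@3 MEM@4 WB@5
I1 sub r5 <- r1,r3: IF@2 ID@3 stall=2 (RAW on I0.r1 (WB@5)) EX@6 MEM@7 WB@8
I2 mul r3 <- r3,r1: IF@3 ID@6 stall=0 (-) EX@7 MEM@8 WB@9
I3 sub r3 <- r5,r3: IF@6 ID@7 stall=2 (RAW on I2.r3 (WB@9)) EX@10 MEM@11 WB@12
I4 ld r1 <- r2: IF@7 ID@10 stall=0 (-) EX@11 MEM@12 WB@13
I5 add r5 <- r1,r3: IF@10 ID@11 stall=2 (RAW on I4.r1 (WB@13)) EX@14 MEM@15 WB@16
I6 ld r3 <- r3: IF@11 ID@14 stall=0 (-) EX@15 MEM@16 WB@17

Answer: 17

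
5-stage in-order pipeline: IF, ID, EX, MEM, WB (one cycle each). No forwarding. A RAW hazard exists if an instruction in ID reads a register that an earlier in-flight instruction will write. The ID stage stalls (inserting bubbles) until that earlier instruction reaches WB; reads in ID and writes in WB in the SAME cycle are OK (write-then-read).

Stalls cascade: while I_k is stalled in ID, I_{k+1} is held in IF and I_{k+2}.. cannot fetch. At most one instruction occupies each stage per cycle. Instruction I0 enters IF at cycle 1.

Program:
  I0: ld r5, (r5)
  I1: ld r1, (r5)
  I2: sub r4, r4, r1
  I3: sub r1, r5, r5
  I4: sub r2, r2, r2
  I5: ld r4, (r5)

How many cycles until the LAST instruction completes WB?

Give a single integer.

Answer: 14

Derivation:
I0 ld r5 <- r5: IF@1 ID@2 stall=0 (-) EX@3 MEM@4 WB@5
I1 ld r1 <- r5: IF@2 ID@3 stall=2 (RAW on I0.r5 (WB@5)) EX@6 MEM@7 WB@8
I2 sub r4 <- r4,r1: IF@3 ID@6 stall=2 (RAW on I1.r1 (WB@8)) EX@9 MEM@10 WB@11
I3 sub r1 <- r5,r5: IF@6 ID@9 stall=0 (-) EX@10 MEM@11 WB@12
I4 sub r2 <- r2,r2: IF@9 ID@10 stall=0 (-) EX@11 MEM@12 WB@13
I5 ld r4 <- r5: IF@10 ID@11 stall=0 (-) EX@12 MEM@13 WB@14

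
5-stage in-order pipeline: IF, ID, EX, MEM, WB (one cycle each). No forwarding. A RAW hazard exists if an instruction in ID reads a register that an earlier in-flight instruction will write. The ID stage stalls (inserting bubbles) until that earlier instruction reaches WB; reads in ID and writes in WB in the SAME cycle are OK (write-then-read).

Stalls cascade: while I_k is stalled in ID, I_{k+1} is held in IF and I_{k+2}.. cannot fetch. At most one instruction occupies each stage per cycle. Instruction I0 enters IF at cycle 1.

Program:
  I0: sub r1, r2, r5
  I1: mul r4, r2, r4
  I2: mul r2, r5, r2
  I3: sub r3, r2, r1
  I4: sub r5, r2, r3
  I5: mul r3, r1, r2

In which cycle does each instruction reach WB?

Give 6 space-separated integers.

I0 sub r1 <- r2,r5: IF@1 ID@2 stall=0 (-) EX@3 MEM@4 WB@5
I1 mul r4 <- r2,r4: IF@2 ID@3 stall=0 (-) EX@4 MEM@5 WB@6
I2 mul r2 <- r5,r2: IF@3 ID@4 stall=0 (-) EX@5 MEM@6 WB@7
I3 sub r3 <- r2,r1: IF@4 ID@5 stall=2 (RAW on I2.r2 (WB@7)) EX@8 MEM@9 WB@10
I4 sub r5 <- r2,r3: IF@5 ID@8 stall=2 (RAW on I3.r3 (WB@10)) EX@11 MEM@12 WB@13
I5 mul r3 <- r1,r2: IF@8 ID@11 stall=0 (-) EX@12 MEM@13 WB@14

Answer: 5 6 7 10 13 14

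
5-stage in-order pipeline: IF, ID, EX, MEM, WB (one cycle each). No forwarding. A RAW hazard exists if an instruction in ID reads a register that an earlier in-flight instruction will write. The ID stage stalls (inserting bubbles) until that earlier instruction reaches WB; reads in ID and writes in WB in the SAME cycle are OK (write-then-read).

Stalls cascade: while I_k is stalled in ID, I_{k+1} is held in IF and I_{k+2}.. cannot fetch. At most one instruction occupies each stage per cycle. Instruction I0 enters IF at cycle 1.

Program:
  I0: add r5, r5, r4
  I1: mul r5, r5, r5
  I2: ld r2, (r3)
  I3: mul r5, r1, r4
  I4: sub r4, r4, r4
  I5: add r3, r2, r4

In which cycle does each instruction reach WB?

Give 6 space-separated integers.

I0 add r5 <- r5,r4: IF@1 ID@2 stall=0 (-) EX@3 MEM@4 WB@5
I1 mul r5 <- r5,r5: IF@2 ID@3 stall=2 (RAW on I0.r5 (WB@5)) EX@6 MEM@7 WB@8
I2 ld r2 <- r3: IF@3 ID@6 stall=0 (-) EX@7 MEM@8 WB@9
I3 mul r5 <- r1,r4: IF@6 ID@7 stall=0 (-) EX@8 MEM@9 WB@10
I4 sub r4 <- r4,r4: IF@7 ID@8 stall=0 (-) EX@9 MEM@10 WB@11
I5 add r3 <- r2,r4: IF@8 ID@9 stall=2 (RAW on I4.r4 (WB@11)) EX@12 MEM@13 WB@14

Answer: 5 8 9 10 11 14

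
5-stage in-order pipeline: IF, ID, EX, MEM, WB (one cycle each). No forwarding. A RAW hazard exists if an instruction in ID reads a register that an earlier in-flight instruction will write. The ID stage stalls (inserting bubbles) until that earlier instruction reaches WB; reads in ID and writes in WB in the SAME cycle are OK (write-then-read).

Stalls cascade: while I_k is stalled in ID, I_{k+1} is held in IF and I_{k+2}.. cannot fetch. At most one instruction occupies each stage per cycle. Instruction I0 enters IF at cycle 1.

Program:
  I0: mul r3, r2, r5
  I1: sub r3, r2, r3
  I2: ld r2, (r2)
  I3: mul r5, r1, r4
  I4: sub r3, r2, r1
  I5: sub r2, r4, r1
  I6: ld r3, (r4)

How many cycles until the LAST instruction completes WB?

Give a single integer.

Answer: 14

Derivation:
I0 mul r3 <- r2,r5: IF@1 ID@2 stall=0 (-) EX@3 MEM@4 WB@5
I1 sub r3 <- r2,r3: IF@2 ID@3 stall=2 (RAW on I0.r3 (WB@5)) EX@6 MEM@7 WB@8
I2 ld r2 <- r2: IF@3 ID@6 stall=0 (-) EX@7 MEM@8 WB@9
I3 mul r5 <- r1,r4: IF@6 ID@7 stall=0 (-) EX@8 MEM@9 WB@10
I4 sub r3 <- r2,r1: IF@7 ID@8 stall=1 (RAW on I2.r2 (WB@9)) EX@10 MEM@11 WB@12
I5 sub r2 <- r4,r1: IF@8 ID@10 stall=0 (-) EX@11 MEM@12 WB@13
I6 ld r3 <- r4: IF@10 ID@11 stall=0 (-) EX@12 MEM@13 WB@14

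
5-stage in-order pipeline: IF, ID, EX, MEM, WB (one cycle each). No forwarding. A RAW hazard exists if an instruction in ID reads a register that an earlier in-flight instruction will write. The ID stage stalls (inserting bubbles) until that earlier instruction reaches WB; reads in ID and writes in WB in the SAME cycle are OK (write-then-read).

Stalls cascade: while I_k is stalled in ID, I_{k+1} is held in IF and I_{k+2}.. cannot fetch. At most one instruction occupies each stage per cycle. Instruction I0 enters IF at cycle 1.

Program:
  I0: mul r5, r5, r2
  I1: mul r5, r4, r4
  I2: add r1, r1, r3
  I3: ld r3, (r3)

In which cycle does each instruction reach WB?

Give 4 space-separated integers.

Answer: 5 6 7 8

Derivation:
I0 mul r5 <- r5,r2: IF@1 ID@2 stall=0 (-) EX@3 MEM@4 WB@5
I1 mul r5 <- r4,r4: IF@2 ID@3 stall=0 (-) EX@4 MEM@5 WB@6
I2 add r1 <- r1,r3: IF@3 ID@4 stall=0 (-) EX@5 MEM@6 WB@7
I3 ld r3 <- r3: IF@4 ID@5 stall=0 (-) EX@6 MEM@7 WB@8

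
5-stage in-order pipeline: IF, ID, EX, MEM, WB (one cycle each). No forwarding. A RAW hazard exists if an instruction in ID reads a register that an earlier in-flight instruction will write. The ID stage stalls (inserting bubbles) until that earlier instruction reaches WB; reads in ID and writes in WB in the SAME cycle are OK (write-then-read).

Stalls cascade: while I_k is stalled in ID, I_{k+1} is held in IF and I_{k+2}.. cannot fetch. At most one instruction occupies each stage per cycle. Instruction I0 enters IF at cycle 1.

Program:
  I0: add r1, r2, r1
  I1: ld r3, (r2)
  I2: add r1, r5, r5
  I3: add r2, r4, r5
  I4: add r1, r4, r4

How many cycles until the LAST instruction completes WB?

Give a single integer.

Answer: 9

Derivation:
I0 add r1 <- r2,r1: IF@1 ID@2 stall=0 (-) EX@3 MEM@4 WB@5
I1 ld r3 <- r2: IF@2 ID@3 stall=0 (-) EX@4 MEM@5 WB@6
I2 add r1 <- r5,r5: IF@3 ID@4 stall=0 (-) EX@5 MEM@6 WB@7
I3 add r2 <- r4,r5: IF@4 ID@5 stall=0 (-) EX@6 MEM@7 WB@8
I4 add r1 <- r4,r4: IF@5 ID@6 stall=0 (-) EX@7 MEM@8 WB@9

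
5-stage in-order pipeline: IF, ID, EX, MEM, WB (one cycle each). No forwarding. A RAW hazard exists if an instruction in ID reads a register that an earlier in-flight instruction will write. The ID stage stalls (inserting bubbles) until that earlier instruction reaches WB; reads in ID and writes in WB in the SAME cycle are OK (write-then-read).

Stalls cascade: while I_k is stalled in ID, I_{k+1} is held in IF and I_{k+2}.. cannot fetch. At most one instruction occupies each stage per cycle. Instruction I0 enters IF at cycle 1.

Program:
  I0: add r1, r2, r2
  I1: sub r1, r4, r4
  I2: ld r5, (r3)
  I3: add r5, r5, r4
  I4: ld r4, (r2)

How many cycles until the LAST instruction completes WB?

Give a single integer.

I0 add r1 <- r2,r2: IF@1 ID@2 stall=0 (-) EX@3 MEM@4 WB@5
I1 sub r1 <- r4,r4: IF@2 ID@3 stall=0 (-) EX@4 MEM@5 WB@6
I2 ld r5 <- r3: IF@3 ID@4 stall=0 (-) EX@5 MEM@6 WB@7
I3 add r5 <- r5,r4: IF@4 ID@5 stall=2 (RAW on I2.r5 (WB@7)) EX@8 MEM@9 WB@10
I4 ld r4 <- r2: IF@5 ID@8 stall=0 (-) EX@9 MEM@10 WB@11

Answer: 11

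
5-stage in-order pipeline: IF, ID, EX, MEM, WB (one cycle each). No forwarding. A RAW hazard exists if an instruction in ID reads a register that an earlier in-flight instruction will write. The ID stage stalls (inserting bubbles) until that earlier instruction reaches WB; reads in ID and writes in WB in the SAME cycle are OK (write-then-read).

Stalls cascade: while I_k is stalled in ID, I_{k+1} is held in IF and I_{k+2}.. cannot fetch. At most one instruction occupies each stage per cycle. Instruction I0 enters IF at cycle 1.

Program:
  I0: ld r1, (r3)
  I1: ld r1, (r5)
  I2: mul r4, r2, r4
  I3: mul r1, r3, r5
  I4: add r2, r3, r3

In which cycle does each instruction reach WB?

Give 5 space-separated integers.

I0 ld r1 <- r3: IF@1 ID@2 stall=0 (-) EX@3 MEM@4 WB@5
I1 ld r1 <- r5: IF@2 ID@3 stall=0 (-) EX@4 MEM@5 WB@6
I2 mul r4 <- r2,r4: IF@3 ID@4 stall=0 (-) EX@5 MEM@6 WB@7
I3 mul r1 <- r3,r5: IF@4 ID@5 stall=0 (-) EX@6 MEM@7 WB@8
I4 add r2 <- r3,r3: IF@5 ID@6 stall=0 (-) EX@7 MEM@8 WB@9

Answer: 5 6 7 8 9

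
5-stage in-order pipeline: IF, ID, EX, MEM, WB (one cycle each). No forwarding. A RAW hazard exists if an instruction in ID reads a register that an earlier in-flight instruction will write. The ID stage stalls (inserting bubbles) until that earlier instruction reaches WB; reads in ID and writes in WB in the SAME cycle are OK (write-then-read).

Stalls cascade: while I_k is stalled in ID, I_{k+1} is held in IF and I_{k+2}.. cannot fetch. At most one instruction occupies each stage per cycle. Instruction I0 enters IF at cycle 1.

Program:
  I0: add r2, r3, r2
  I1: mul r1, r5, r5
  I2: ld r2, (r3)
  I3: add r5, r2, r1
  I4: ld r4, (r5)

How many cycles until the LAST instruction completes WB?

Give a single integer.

I0 add r2 <- r3,r2: IF@1 ID@2 stall=0 (-) EX@3 MEM@4 WB@5
I1 mul r1 <- r5,r5: IF@2 ID@3 stall=0 (-) EX@4 MEM@5 WB@6
I2 ld r2 <- r3: IF@3 ID@4 stall=0 (-) EX@5 MEM@6 WB@7
I3 add r5 <- r2,r1: IF@4 ID@5 stall=2 (RAW on I2.r2 (WB@7)) EX@8 MEM@9 WB@10
I4 ld r4 <- r5: IF@5 ID@8 stall=2 (RAW on I3.r5 (WB@10)) EX@11 MEM@12 WB@13

Answer: 13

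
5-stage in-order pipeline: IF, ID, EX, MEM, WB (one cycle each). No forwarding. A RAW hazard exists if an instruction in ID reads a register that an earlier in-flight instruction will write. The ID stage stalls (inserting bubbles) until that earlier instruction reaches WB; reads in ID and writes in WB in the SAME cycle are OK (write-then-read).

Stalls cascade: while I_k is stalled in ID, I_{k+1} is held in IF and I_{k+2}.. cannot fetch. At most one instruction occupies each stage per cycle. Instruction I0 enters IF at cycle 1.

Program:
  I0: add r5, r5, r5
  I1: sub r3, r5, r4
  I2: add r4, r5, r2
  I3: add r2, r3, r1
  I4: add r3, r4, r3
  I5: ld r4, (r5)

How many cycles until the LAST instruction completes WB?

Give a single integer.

I0 add r5 <- r5,r5: IF@1 ID@2 stall=0 (-) EX@3 MEM@4 WB@5
I1 sub r3 <- r5,r4: IF@2 ID@3 stall=2 (RAW on I0.r5 (WB@5)) EX@6 MEM@7 WB@8
I2 add r4 <- r5,r2: IF@3 ID@6 stall=0 (-) EX@7 MEM@8 WB@9
I3 add r2 <- r3,r1: IF@6 ID@7 stall=1 (RAW on I1.r3 (WB@8)) EX@9 MEM@10 WB@11
I4 add r3 <- r4,r3: IF@7 ID@9 stall=0 (-) EX@10 MEM@11 WB@12
I5 ld r4 <- r5: IF@9 ID@10 stall=0 (-) EX@11 MEM@12 WB@13

Answer: 13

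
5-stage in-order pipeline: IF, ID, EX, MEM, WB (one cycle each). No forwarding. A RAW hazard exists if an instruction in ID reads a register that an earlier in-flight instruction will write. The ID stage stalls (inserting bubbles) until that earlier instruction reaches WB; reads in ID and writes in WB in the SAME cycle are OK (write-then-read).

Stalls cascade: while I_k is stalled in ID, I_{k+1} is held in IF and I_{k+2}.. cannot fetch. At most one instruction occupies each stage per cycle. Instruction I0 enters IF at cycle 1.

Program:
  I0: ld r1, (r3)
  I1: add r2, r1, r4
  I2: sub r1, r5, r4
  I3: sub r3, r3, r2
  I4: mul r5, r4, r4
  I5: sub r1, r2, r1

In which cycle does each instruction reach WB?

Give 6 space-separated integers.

Answer: 5 8 9 11 12 13

Derivation:
I0 ld r1 <- r3: IF@1 ID@2 stall=0 (-) EX@3 MEM@4 WB@5
I1 add r2 <- r1,r4: IF@2 ID@3 stall=2 (RAW on I0.r1 (WB@5)) EX@6 MEM@7 WB@8
I2 sub r1 <- r5,r4: IF@3 ID@6 stall=0 (-) EX@7 MEM@8 WB@9
I3 sub r3 <- r3,r2: IF@6 ID@7 stall=1 (RAW on I1.r2 (WB@8)) EX@9 MEM@10 WB@11
I4 mul r5 <- r4,r4: IF@7 ID@9 stall=0 (-) EX@10 MEM@11 WB@12
I5 sub r1 <- r2,r1: IF@9 ID@10 stall=0 (-) EX@11 MEM@12 WB@13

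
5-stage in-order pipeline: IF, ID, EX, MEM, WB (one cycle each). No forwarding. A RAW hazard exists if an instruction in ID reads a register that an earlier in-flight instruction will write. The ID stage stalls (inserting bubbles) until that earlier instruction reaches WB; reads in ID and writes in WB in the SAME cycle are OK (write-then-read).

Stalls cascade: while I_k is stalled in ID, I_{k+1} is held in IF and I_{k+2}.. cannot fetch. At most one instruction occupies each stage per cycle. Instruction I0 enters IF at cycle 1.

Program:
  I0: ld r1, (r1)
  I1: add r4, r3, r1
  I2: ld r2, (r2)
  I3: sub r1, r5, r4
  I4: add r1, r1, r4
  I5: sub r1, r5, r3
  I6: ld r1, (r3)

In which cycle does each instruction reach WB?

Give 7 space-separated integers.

I0 ld r1 <- r1: IF@1 ID@2 stall=0 (-) EX@3 MEM@4 WB@5
I1 add r4 <- r3,r1: IF@2 ID@3 stall=2 (RAW on I0.r1 (WB@5)) EX@6 MEM@7 WB@8
I2 ld r2 <- r2: IF@3 ID@6 stall=0 (-) EX@7 MEM@8 WB@9
I3 sub r1 <- r5,r4: IF@6 ID@7 stall=1 (RAW on I1.r4 (WB@8)) EX@9 MEM@10 WB@11
I4 add r1 <- r1,r4: IF@7 ID@9 stall=2 (RAW on I3.r1 (WB@11)) EX@12 MEM@13 WB@14
I5 sub r1 <- r5,r3: IF@9 ID@12 stall=0 (-) EX@13 MEM@14 WB@15
I6 ld r1 <- r3: IF@12 ID@13 stall=0 (-) EX@14 MEM@15 WB@16

Answer: 5 8 9 11 14 15 16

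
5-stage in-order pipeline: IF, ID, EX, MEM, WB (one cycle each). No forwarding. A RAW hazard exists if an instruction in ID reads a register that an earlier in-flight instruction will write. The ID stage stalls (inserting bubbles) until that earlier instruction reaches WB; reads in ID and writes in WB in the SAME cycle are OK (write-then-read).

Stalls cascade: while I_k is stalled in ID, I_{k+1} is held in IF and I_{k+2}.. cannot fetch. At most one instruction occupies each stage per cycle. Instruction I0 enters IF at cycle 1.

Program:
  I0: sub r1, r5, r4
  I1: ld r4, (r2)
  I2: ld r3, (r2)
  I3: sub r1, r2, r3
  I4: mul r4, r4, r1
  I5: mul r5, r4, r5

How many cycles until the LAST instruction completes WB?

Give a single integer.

I0 sub r1 <- r5,r4: IF@1 ID@2 stall=0 (-) EX@3 MEM@4 WB@5
I1 ld r4 <- r2: IF@2 ID@3 stall=0 (-) EX@4 MEM@5 WB@6
I2 ld r3 <- r2: IF@3 ID@4 stall=0 (-) EX@5 MEM@6 WB@7
I3 sub r1 <- r2,r3: IF@4 ID@5 stall=2 (RAW on I2.r3 (WB@7)) EX@8 MEM@9 WB@10
I4 mul r4 <- r4,r1: IF@5 ID@8 stall=2 (RAW on I3.r1 (WB@10)) EX@11 MEM@12 WB@13
I5 mul r5 <- r4,r5: IF@8 ID@11 stall=2 (RAW on I4.r4 (WB@13)) EX@14 MEM@15 WB@16

Answer: 16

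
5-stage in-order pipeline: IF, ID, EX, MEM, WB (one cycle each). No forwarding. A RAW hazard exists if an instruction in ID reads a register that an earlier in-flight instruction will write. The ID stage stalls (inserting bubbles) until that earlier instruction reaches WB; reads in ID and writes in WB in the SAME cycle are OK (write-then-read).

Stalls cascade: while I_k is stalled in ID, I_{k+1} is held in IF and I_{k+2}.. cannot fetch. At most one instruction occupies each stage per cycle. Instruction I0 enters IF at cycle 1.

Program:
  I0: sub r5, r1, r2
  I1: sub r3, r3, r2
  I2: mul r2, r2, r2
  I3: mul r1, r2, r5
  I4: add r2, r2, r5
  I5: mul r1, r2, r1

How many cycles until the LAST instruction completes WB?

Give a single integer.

I0 sub r5 <- r1,r2: IF@1 ID@2 stall=0 (-) EX@3 MEM@4 WB@5
I1 sub r3 <- r3,r2: IF@2 ID@3 stall=0 (-) EX@4 MEM@5 WB@6
I2 mul r2 <- r2,r2: IF@3 ID@4 stall=0 (-) EX@5 MEM@6 WB@7
I3 mul r1 <- r2,r5: IF@4 ID@5 stall=2 (RAW on I2.r2 (WB@7)) EX@8 MEM@9 WB@10
I4 add r2 <- r2,r5: IF@5 ID@8 stall=0 (-) EX@9 MEM@10 WB@11
I5 mul r1 <- r2,r1: IF@8 ID@9 stall=2 (RAW on I4.r2 (WB@11)) EX@12 MEM@13 WB@14

Answer: 14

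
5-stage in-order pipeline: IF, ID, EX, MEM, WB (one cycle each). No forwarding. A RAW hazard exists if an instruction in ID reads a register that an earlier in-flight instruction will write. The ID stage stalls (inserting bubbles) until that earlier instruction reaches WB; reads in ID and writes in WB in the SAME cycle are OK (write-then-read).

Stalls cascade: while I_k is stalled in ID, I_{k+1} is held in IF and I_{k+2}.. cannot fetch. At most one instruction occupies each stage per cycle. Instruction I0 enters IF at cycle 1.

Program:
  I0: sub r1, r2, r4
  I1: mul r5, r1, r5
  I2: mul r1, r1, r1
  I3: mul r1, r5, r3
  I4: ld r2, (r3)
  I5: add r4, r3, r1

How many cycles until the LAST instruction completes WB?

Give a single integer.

I0 sub r1 <- r2,r4: IF@1 ID@2 stall=0 (-) EX@3 MEM@4 WB@5
I1 mul r5 <- r1,r5: IF@2 ID@3 stall=2 (RAW on I0.r1 (WB@5)) EX@6 MEM@7 WB@8
I2 mul r1 <- r1,r1: IF@3 ID@6 stall=0 (-) EX@7 MEM@8 WB@9
I3 mul r1 <- r5,r3: IF@6 ID@7 stall=1 (RAW on I1.r5 (WB@8)) EX@9 MEM@10 WB@11
I4 ld r2 <- r3: IF@7 ID@9 stall=0 (-) EX@10 MEM@11 WB@12
I5 add r4 <- r3,r1: IF@9 ID@10 stall=1 (RAW on I3.r1 (WB@11)) EX@12 MEM@13 WB@14

Answer: 14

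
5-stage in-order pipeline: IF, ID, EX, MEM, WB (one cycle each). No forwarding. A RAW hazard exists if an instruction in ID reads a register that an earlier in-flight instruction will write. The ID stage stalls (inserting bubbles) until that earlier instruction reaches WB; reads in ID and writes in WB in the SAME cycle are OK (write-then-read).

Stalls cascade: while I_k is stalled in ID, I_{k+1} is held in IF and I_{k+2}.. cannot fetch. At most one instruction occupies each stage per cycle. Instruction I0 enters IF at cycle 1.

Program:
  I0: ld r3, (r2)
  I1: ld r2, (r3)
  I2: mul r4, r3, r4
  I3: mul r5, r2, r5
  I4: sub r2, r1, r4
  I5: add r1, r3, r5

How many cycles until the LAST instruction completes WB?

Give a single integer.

I0 ld r3 <- r2: IF@1 ID@2 stall=0 (-) EX@3 MEM@4 WB@5
I1 ld r2 <- r3: IF@2 ID@3 stall=2 (RAW on I0.r3 (WB@5)) EX@6 MEM@7 WB@8
I2 mul r4 <- r3,r4: IF@3 ID@6 stall=0 (-) EX@7 MEM@8 WB@9
I3 mul r5 <- r2,r5: IF@6 ID@7 stall=1 (RAW on I1.r2 (WB@8)) EX@9 MEM@10 WB@11
I4 sub r2 <- r1,r4: IF@7 ID@9 stall=0 (-) EX@10 MEM@11 WB@12
I5 add r1 <- r3,r5: IF@9 ID@10 stall=1 (RAW on I3.r5 (WB@11)) EX@12 MEM@13 WB@14

Answer: 14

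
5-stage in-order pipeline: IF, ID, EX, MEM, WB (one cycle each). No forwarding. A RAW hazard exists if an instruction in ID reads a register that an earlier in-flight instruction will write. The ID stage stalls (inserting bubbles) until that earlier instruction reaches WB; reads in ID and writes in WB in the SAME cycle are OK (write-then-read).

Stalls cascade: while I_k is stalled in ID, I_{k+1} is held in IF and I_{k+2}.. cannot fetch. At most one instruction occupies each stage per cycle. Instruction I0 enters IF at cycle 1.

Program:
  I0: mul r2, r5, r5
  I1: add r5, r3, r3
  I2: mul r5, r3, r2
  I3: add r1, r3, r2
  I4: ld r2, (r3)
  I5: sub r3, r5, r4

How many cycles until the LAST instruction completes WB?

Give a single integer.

Answer: 11

Derivation:
I0 mul r2 <- r5,r5: IF@1 ID@2 stall=0 (-) EX@3 MEM@4 WB@5
I1 add r5 <- r3,r3: IF@2 ID@3 stall=0 (-) EX@4 MEM@5 WB@6
I2 mul r5 <- r3,r2: IF@3 ID@4 stall=1 (RAW on I0.r2 (WB@5)) EX@6 MEM@7 WB@8
I3 add r1 <- r3,r2: IF@4 ID@6 stall=0 (-) EX@7 MEM@8 WB@9
I4 ld r2 <- r3: IF@6 ID@7 stall=0 (-) EX@8 MEM@9 WB@10
I5 sub r3 <- r5,r4: IF@7 ID@8 stall=0 (-) EX@9 MEM@10 WB@11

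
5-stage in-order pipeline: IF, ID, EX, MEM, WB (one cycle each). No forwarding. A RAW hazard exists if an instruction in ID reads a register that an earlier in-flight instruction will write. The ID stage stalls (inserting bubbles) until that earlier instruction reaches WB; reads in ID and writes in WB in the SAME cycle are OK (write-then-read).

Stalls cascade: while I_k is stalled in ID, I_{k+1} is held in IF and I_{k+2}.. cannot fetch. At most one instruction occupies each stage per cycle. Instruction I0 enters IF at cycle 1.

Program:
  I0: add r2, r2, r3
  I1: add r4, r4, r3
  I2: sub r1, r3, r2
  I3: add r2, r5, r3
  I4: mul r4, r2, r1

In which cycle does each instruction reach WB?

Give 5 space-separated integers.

I0 add r2 <- r2,r3: IF@1 ID@2 stall=0 (-) EX@3 MEM@4 WB@5
I1 add r4 <- r4,r3: IF@2 ID@3 stall=0 (-) EX@4 MEM@5 WB@6
I2 sub r1 <- r3,r2: IF@3 ID@4 stall=1 (RAW on I0.r2 (WB@5)) EX@6 MEM@7 WB@8
I3 add r2 <- r5,r3: IF@4 ID@6 stall=0 (-) EX@7 MEM@8 WB@9
I4 mul r4 <- r2,r1: IF@6 ID@7 stall=2 (RAW on I3.r2 (WB@9)) EX@10 MEM@11 WB@12

Answer: 5 6 8 9 12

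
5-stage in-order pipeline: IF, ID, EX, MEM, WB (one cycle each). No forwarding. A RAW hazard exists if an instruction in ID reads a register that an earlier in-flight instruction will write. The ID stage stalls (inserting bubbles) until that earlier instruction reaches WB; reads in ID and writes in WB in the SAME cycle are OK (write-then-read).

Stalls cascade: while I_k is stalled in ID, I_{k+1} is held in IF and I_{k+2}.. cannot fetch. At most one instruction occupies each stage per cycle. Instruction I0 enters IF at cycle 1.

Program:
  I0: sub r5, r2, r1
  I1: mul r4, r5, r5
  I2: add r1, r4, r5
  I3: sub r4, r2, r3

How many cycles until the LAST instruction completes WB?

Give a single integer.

Answer: 12

Derivation:
I0 sub r5 <- r2,r1: IF@1 ID@2 stall=0 (-) EX@3 MEM@4 WB@5
I1 mul r4 <- r5,r5: IF@2 ID@3 stall=2 (RAW on I0.r5 (WB@5)) EX@6 MEM@7 WB@8
I2 add r1 <- r4,r5: IF@3 ID@6 stall=2 (RAW on I1.r4 (WB@8)) EX@9 MEM@10 WB@11
I3 sub r4 <- r2,r3: IF@6 ID@9 stall=0 (-) EX@10 MEM@11 WB@12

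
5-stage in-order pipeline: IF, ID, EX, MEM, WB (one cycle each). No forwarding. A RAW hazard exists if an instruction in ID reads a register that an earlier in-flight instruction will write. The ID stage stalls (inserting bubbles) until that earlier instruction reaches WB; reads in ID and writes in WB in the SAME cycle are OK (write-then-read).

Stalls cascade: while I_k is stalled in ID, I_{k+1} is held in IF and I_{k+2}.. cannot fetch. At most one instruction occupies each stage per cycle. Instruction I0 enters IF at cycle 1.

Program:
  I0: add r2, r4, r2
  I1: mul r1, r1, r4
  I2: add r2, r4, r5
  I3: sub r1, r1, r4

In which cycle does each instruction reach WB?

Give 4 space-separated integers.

I0 add r2 <- r4,r2: IF@1 ID@2 stall=0 (-) EX@3 MEM@4 WB@5
I1 mul r1 <- r1,r4: IF@2 ID@3 stall=0 (-) EX@4 MEM@5 WB@6
I2 add r2 <- r4,r5: IF@3 ID@4 stall=0 (-) EX@5 MEM@6 WB@7
I3 sub r1 <- r1,r4: IF@4 ID@5 stall=1 (RAW on I1.r1 (WB@6)) EX@7 MEM@8 WB@9

Answer: 5 6 7 9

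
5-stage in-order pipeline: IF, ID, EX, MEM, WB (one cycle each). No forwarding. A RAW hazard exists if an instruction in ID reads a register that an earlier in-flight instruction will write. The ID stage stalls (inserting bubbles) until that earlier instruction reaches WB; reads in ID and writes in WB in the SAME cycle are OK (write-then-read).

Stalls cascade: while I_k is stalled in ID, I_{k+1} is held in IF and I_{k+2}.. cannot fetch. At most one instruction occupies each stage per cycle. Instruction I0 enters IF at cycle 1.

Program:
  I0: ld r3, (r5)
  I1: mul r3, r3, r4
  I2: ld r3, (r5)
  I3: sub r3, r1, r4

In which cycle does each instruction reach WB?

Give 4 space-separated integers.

Answer: 5 8 9 10

Derivation:
I0 ld r3 <- r5: IF@1 ID@2 stall=0 (-) EX@3 MEM@4 WB@5
I1 mul r3 <- r3,r4: IF@2 ID@3 stall=2 (RAW on I0.r3 (WB@5)) EX@6 MEM@7 WB@8
I2 ld r3 <- r5: IF@3 ID@6 stall=0 (-) EX@7 MEM@8 WB@9
I3 sub r3 <- r1,r4: IF@6 ID@7 stall=0 (-) EX@8 MEM@9 WB@10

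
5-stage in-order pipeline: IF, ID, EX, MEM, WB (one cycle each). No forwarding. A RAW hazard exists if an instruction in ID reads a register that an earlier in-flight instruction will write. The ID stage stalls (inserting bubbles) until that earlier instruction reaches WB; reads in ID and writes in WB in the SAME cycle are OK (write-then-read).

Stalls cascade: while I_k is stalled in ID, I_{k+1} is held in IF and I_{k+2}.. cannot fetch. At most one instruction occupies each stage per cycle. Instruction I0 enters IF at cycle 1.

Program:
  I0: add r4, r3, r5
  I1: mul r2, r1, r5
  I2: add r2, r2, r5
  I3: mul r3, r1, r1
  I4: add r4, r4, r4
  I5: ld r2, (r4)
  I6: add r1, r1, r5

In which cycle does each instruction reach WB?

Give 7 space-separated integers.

Answer: 5 6 9 10 11 14 15

Derivation:
I0 add r4 <- r3,r5: IF@1 ID@2 stall=0 (-) EX@3 MEM@4 WB@5
I1 mul r2 <- r1,r5: IF@2 ID@3 stall=0 (-) EX@4 MEM@5 WB@6
I2 add r2 <- r2,r5: IF@3 ID@4 stall=2 (RAW on I1.r2 (WB@6)) EX@7 MEM@8 WB@9
I3 mul r3 <- r1,r1: IF@4 ID@7 stall=0 (-) EX@8 MEM@9 WB@10
I4 add r4 <- r4,r4: IF@7 ID@8 stall=0 (-) EX@9 MEM@10 WB@11
I5 ld r2 <- r4: IF@8 ID@9 stall=2 (RAW on I4.r4 (WB@11)) EX@12 MEM@13 WB@14
I6 add r1 <- r1,r5: IF@9 ID@12 stall=0 (-) EX@13 MEM@14 WB@15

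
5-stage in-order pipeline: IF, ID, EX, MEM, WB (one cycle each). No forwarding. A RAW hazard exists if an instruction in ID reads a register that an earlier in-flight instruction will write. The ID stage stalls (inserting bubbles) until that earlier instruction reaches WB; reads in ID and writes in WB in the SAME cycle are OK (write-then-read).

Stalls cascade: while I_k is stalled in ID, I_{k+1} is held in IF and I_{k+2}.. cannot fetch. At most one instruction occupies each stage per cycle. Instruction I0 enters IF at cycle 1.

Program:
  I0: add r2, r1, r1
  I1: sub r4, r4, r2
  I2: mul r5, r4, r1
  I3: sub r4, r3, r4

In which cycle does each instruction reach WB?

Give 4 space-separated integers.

Answer: 5 8 11 12

Derivation:
I0 add r2 <- r1,r1: IF@1 ID@2 stall=0 (-) EX@3 MEM@4 WB@5
I1 sub r4 <- r4,r2: IF@2 ID@3 stall=2 (RAW on I0.r2 (WB@5)) EX@6 MEM@7 WB@8
I2 mul r5 <- r4,r1: IF@3 ID@6 stall=2 (RAW on I1.r4 (WB@8)) EX@9 MEM@10 WB@11
I3 sub r4 <- r3,r4: IF@6 ID@9 stall=0 (-) EX@10 MEM@11 WB@12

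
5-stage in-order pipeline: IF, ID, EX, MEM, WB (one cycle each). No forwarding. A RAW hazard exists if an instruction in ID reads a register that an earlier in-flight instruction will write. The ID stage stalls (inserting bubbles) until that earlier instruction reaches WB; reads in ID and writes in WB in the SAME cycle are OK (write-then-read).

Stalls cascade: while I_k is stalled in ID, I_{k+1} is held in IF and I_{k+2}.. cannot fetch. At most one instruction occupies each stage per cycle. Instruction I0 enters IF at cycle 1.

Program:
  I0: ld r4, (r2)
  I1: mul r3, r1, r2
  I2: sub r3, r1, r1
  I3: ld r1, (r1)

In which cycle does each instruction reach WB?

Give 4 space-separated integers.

I0 ld r4 <- r2: IF@1 ID@2 stall=0 (-) EX@3 MEM@4 WB@5
I1 mul r3 <- r1,r2: IF@2 ID@3 stall=0 (-) EX@4 MEM@5 WB@6
I2 sub r3 <- r1,r1: IF@3 ID@4 stall=0 (-) EX@5 MEM@6 WB@7
I3 ld r1 <- r1: IF@4 ID@5 stall=0 (-) EX@6 MEM@7 WB@8

Answer: 5 6 7 8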